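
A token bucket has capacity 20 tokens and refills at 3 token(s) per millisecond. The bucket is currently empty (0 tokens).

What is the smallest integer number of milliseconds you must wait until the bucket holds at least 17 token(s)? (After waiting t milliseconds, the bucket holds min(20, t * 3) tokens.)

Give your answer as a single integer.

Need t * 3 >= 17, so t >= 17/3.
Smallest integer t = ceil(17/3) = 6.

Answer: 6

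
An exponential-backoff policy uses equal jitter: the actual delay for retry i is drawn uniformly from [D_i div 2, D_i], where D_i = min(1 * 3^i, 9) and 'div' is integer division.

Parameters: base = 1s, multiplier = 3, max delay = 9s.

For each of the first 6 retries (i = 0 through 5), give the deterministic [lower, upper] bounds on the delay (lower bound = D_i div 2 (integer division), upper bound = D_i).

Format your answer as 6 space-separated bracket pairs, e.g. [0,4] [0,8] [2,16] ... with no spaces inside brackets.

Computing bounds per retry:
  i=0: D_i=min(1*3^0,9)=1, bounds=[0,1]
  i=1: D_i=min(1*3^1,9)=3, bounds=[1,3]
  i=2: D_i=min(1*3^2,9)=9, bounds=[4,9]
  i=3: D_i=min(1*3^3,9)=9, bounds=[4,9]
  i=4: D_i=min(1*3^4,9)=9, bounds=[4,9]
  i=5: D_i=min(1*3^5,9)=9, bounds=[4,9]

Answer: [0,1] [1,3] [4,9] [4,9] [4,9] [4,9]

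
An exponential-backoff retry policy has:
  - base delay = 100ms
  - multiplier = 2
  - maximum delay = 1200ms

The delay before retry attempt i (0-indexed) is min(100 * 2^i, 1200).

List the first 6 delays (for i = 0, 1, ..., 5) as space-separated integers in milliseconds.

Answer: 100 200 400 800 1200 1200

Derivation:
Computing each delay:
  i=0: min(100*2^0, 1200) = 100
  i=1: min(100*2^1, 1200) = 200
  i=2: min(100*2^2, 1200) = 400
  i=3: min(100*2^3, 1200) = 800
  i=4: min(100*2^4, 1200) = 1200
  i=5: min(100*2^5, 1200) = 1200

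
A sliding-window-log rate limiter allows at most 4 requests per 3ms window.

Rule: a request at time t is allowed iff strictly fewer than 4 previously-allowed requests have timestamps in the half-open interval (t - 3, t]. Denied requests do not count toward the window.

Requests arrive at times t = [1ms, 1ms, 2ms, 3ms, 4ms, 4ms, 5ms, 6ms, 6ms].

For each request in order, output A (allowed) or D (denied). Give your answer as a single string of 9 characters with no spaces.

Answer: AAAAAAAAD

Derivation:
Tracking allowed requests in the window:
  req#1 t=1ms: ALLOW
  req#2 t=1ms: ALLOW
  req#3 t=2ms: ALLOW
  req#4 t=3ms: ALLOW
  req#5 t=4ms: ALLOW
  req#6 t=4ms: ALLOW
  req#7 t=5ms: ALLOW
  req#8 t=6ms: ALLOW
  req#9 t=6ms: DENY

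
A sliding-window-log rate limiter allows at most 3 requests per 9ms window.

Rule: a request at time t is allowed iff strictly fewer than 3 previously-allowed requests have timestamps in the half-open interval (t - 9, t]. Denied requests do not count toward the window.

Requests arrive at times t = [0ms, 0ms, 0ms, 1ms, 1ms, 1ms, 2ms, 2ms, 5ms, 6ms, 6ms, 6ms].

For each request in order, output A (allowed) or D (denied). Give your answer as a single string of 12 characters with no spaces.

Answer: AAADDDDDDDDD

Derivation:
Tracking allowed requests in the window:
  req#1 t=0ms: ALLOW
  req#2 t=0ms: ALLOW
  req#3 t=0ms: ALLOW
  req#4 t=1ms: DENY
  req#5 t=1ms: DENY
  req#6 t=1ms: DENY
  req#7 t=2ms: DENY
  req#8 t=2ms: DENY
  req#9 t=5ms: DENY
  req#10 t=6ms: DENY
  req#11 t=6ms: DENY
  req#12 t=6ms: DENY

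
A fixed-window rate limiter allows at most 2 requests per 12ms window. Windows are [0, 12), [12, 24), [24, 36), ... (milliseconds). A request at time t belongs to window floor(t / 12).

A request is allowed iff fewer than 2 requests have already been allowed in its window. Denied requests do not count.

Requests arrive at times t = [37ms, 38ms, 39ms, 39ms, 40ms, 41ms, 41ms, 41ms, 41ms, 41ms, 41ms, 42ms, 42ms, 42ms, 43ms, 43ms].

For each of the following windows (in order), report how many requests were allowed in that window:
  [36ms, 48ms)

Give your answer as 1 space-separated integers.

Answer: 2

Derivation:
Processing requests:
  req#1 t=37ms (window 3): ALLOW
  req#2 t=38ms (window 3): ALLOW
  req#3 t=39ms (window 3): DENY
  req#4 t=39ms (window 3): DENY
  req#5 t=40ms (window 3): DENY
  req#6 t=41ms (window 3): DENY
  req#7 t=41ms (window 3): DENY
  req#8 t=41ms (window 3): DENY
  req#9 t=41ms (window 3): DENY
  req#10 t=41ms (window 3): DENY
  req#11 t=41ms (window 3): DENY
  req#12 t=42ms (window 3): DENY
  req#13 t=42ms (window 3): DENY
  req#14 t=42ms (window 3): DENY
  req#15 t=43ms (window 3): DENY
  req#16 t=43ms (window 3): DENY

Allowed counts by window: 2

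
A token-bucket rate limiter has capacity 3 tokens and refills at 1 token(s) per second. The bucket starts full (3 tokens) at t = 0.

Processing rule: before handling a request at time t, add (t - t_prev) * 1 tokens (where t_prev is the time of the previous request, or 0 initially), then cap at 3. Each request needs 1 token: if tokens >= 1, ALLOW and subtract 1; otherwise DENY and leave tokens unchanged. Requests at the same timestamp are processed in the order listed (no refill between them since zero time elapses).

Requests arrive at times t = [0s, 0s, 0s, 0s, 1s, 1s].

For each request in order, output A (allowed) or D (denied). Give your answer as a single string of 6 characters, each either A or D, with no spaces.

Simulating step by step:
  req#1 t=0s: ALLOW
  req#2 t=0s: ALLOW
  req#3 t=0s: ALLOW
  req#4 t=0s: DENY
  req#5 t=1s: ALLOW
  req#6 t=1s: DENY

Answer: AAADAD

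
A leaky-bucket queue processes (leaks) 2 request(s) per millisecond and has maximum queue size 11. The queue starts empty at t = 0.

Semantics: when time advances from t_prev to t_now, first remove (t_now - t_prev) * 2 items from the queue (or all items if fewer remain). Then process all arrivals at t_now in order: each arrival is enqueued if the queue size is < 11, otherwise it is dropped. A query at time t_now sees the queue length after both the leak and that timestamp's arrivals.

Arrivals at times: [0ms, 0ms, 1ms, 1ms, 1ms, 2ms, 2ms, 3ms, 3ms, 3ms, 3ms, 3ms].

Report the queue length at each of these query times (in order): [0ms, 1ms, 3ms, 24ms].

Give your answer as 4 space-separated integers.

Answer: 2 3 6 0

Derivation:
Queue lengths at query times:
  query t=0ms: backlog = 2
  query t=1ms: backlog = 3
  query t=3ms: backlog = 6
  query t=24ms: backlog = 0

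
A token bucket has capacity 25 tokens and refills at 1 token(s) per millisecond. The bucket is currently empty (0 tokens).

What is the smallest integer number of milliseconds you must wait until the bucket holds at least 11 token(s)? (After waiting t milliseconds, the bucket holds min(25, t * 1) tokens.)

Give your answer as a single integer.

Need t * 1 >= 11, so t >= 11/1.
Smallest integer t = ceil(11/1) = 11.

Answer: 11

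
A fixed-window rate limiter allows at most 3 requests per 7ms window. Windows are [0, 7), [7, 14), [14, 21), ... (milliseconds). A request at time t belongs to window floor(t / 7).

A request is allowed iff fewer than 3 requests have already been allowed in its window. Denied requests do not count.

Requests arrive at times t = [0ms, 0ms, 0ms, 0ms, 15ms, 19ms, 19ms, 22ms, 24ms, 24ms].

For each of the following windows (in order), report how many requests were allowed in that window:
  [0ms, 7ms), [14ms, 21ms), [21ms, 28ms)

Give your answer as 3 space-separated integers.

Answer: 3 3 3

Derivation:
Processing requests:
  req#1 t=0ms (window 0): ALLOW
  req#2 t=0ms (window 0): ALLOW
  req#3 t=0ms (window 0): ALLOW
  req#4 t=0ms (window 0): DENY
  req#5 t=15ms (window 2): ALLOW
  req#6 t=19ms (window 2): ALLOW
  req#7 t=19ms (window 2): ALLOW
  req#8 t=22ms (window 3): ALLOW
  req#9 t=24ms (window 3): ALLOW
  req#10 t=24ms (window 3): ALLOW

Allowed counts by window: 3 3 3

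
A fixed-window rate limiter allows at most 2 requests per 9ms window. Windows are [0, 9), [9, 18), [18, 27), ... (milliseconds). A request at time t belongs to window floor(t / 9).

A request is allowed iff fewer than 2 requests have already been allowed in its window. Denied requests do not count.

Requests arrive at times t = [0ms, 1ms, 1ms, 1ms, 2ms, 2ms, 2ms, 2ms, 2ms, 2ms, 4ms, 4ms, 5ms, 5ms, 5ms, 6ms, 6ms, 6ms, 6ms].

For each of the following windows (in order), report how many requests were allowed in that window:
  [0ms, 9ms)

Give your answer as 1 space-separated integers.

Answer: 2

Derivation:
Processing requests:
  req#1 t=0ms (window 0): ALLOW
  req#2 t=1ms (window 0): ALLOW
  req#3 t=1ms (window 0): DENY
  req#4 t=1ms (window 0): DENY
  req#5 t=2ms (window 0): DENY
  req#6 t=2ms (window 0): DENY
  req#7 t=2ms (window 0): DENY
  req#8 t=2ms (window 0): DENY
  req#9 t=2ms (window 0): DENY
  req#10 t=2ms (window 0): DENY
  req#11 t=4ms (window 0): DENY
  req#12 t=4ms (window 0): DENY
  req#13 t=5ms (window 0): DENY
  req#14 t=5ms (window 0): DENY
  req#15 t=5ms (window 0): DENY
  req#16 t=6ms (window 0): DENY
  req#17 t=6ms (window 0): DENY
  req#18 t=6ms (window 0): DENY
  req#19 t=6ms (window 0): DENY

Allowed counts by window: 2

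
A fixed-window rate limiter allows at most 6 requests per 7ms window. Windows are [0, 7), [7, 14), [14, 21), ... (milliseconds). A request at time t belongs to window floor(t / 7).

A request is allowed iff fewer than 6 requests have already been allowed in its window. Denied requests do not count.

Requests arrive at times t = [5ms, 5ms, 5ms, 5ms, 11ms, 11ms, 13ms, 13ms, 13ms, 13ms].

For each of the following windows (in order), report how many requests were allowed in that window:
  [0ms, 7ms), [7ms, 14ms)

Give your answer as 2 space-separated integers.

Processing requests:
  req#1 t=5ms (window 0): ALLOW
  req#2 t=5ms (window 0): ALLOW
  req#3 t=5ms (window 0): ALLOW
  req#4 t=5ms (window 0): ALLOW
  req#5 t=11ms (window 1): ALLOW
  req#6 t=11ms (window 1): ALLOW
  req#7 t=13ms (window 1): ALLOW
  req#8 t=13ms (window 1): ALLOW
  req#9 t=13ms (window 1): ALLOW
  req#10 t=13ms (window 1): ALLOW

Allowed counts by window: 4 6

Answer: 4 6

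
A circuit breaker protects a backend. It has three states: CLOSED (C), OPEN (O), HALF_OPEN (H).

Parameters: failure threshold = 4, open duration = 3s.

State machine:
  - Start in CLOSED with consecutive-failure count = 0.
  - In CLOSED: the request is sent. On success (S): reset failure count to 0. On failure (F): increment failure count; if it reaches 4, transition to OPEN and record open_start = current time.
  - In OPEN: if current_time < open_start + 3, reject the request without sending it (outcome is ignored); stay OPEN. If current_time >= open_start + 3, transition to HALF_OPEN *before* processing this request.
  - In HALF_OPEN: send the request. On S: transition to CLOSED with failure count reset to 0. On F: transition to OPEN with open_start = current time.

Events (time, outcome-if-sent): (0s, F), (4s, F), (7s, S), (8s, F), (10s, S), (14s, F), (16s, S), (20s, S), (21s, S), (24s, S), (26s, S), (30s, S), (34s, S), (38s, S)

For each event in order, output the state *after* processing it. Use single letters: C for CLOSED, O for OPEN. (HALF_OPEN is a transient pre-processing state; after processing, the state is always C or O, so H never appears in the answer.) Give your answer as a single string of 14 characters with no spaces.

State after each event:
  event#1 t=0s outcome=F: state=CLOSED
  event#2 t=4s outcome=F: state=CLOSED
  event#3 t=7s outcome=S: state=CLOSED
  event#4 t=8s outcome=F: state=CLOSED
  event#5 t=10s outcome=S: state=CLOSED
  event#6 t=14s outcome=F: state=CLOSED
  event#7 t=16s outcome=S: state=CLOSED
  event#8 t=20s outcome=S: state=CLOSED
  event#9 t=21s outcome=S: state=CLOSED
  event#10 t=24s outcome=S: state=CLOSED
  event#11 t=26s outcome=S: state=CLOSED
  event#12 t=30s outcome=S: state=CLOSED
  event#13 t=34s outcome=S: state=CLOSED
  event#14 t=38s outcome=S: state=CLOSED

Answer: CCCCCCCCCCCCCC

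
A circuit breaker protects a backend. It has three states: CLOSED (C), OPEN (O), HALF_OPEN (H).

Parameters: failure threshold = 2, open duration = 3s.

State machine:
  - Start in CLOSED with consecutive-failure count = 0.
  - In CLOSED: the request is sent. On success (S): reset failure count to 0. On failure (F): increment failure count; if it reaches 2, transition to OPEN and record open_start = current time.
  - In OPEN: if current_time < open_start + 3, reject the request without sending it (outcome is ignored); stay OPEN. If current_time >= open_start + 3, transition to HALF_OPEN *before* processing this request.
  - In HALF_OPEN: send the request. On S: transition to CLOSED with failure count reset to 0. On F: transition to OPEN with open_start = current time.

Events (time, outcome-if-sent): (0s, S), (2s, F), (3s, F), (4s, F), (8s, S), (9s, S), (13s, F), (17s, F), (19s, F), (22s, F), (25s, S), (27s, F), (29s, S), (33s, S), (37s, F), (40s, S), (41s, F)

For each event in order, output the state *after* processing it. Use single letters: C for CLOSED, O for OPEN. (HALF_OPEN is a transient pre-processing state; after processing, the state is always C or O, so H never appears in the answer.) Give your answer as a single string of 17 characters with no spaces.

State after each event:
  event#1 t=0s outcome=S: state=CLOSED
  event#2 t=2s outcome=F: state=CLOSED
  event#3 t=3s outcome=F: state=OPEN
  event#4 t=4s outcome=F: state=OPEN
  event#5 t=8s outcome=S: state=CLOSED
  event#6 t=9s outcome=S: state=CLOSED
  event#7 t=13s outcome=F: state=CLOSED
  event#8 t=17s outcome=F: state=OPEN
  event#9 t=19s outcome=F: state=OPEN
  event#10 t=22s outcome=F: state=OPEN
  event#11 t=25s outcome=S: state=CLOSED
  event#12 t=27s outcome=F: state=CLOSED
  event#13 t=29s outcome=S: state=CLOSED
  event#14 t=33s outcome=S: state=CLOSED
  event#15 t=37s outcome=F: state=CLOSED
  event#16 t=40s outcome=S: state=CLOSED
  event#17 t=41s outcome=F: state=CLOSED

Answer: CCOOCCCOOOCCCCCCC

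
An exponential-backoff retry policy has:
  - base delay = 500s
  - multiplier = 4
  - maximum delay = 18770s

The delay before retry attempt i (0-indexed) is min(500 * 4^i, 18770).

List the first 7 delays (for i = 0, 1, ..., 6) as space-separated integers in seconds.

Answer: 500 2000 8000 18770 18770 18770 18770

Derivation:
Computing each delay:
  i=0: min(500*4^0, 18770) = 500
  i=1: min(500*4^1, 18770) = 2000
  i=2: min(500*4^2, 18770) = 8000
  i=3: min(500*4^3, 18770) = 18770
  i=4: min(500*4^4, 18770) = 18770
  i=5: min(500*4^5, 18770) = 18770
  i=6: min(500*4^6, 18770) = 18770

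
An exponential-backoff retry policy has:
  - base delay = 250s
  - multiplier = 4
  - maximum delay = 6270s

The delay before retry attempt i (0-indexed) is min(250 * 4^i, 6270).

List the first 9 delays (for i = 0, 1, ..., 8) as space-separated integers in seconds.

Computing each delay:
  i=0: min(250*4^0, 6270) = 250
  i=1: min(250*4^1, 6270) = 1000
  i=2: min(250*4^2, 6270) = 4000
  i=3: min(250*4^3, 6270) = 6270
  i=4: min(250*4^4, 6270) = 6270
  i=5: min(250*4^5, 6270) = 6270
  i=6: min(250*4^6, 6270) = 6270
  i=7: min(250*4^7, 6270) = 6270
  i=8: min(250*4^8, 6270) = 6270

Answer: 250 1000 4000 6270 6270 6270 6270 6270 6270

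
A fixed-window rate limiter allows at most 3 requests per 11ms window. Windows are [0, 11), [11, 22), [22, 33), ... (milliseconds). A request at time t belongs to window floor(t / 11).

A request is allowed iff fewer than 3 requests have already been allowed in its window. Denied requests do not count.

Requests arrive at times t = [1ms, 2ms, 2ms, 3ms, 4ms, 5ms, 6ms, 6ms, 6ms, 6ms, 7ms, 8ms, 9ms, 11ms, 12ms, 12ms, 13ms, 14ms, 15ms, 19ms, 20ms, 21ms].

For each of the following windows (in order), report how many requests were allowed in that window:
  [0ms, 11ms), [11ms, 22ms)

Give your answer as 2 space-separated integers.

Answer: 3 3

Derivation:
Processing requests:
  req#1 t=1ms (window 0): ALLOW
  req#2 t=2ms (window 0): ALLOW
  req#3 t=2ms (window 0): ALLOW
  req#4 t=3ms (window 0): DENY
  req#5 t=4ms (window 0): DENY
  req#6 t=5ms (window 0): DENY
  req#7 t=6ms (window 0): DENY
  req#8 t=6ms (window 0): DENY
  req#9 t=6ms (window 0): DENY
  req#10 t=6ms (window 0): DENY
  req#11 t=7ms (window 0): DENY
  req#12 t=8ms (window 0): DENY
  req#13 t=9ms (window 0): DENY
  req#14 t=11ms (window 1): ALLOW
  req#15 t=12ms (window 1): ALLOW
  req#16 t=12ms (window 1): ALLOW
  req#17 t=13ms (window 1): DENY
  req#18 t=14ms (window 1): DENY
  req#19 t=15ms (window 1): DENY
  req#20 t=19ms (window 1): DENY
  req#21 t=20ms (window 1): DENY
  req#22 t=21ms (window 1): DENY

Allowed counts by window: 3 3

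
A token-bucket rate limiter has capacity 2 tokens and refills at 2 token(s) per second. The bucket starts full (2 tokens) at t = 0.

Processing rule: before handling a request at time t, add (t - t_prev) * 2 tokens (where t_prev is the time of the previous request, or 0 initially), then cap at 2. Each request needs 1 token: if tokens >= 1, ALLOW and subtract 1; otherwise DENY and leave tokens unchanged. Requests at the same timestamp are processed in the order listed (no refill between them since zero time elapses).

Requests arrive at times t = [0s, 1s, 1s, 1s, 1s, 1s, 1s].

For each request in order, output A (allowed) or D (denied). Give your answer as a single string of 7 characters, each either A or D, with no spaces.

Simulating step by step:
  req#1 t=0s: ALLOW
  req#2 t=1s: ALLOW
  req#3 t=1s: ALLOW
  req#4 t=1s: DENY
  req#5 t=1s: DENY
  req#6 t=1s: DENY
  req#7 t=1s: DENY

Answer: AAADDDD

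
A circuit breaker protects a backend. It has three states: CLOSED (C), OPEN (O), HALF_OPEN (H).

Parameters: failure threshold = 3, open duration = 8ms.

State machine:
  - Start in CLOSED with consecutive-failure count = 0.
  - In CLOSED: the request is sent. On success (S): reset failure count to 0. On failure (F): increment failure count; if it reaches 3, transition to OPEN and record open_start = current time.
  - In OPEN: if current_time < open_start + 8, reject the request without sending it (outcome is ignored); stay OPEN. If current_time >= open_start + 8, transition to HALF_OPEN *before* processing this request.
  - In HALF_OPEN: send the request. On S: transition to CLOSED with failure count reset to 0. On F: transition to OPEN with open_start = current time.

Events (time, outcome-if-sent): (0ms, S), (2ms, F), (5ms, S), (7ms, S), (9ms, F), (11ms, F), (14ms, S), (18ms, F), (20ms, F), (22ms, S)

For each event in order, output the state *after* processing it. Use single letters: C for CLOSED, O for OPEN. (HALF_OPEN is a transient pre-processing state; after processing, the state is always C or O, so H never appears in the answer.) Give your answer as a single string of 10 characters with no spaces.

Answer: CCCCCCCCCC

Derivation:
State after each event:
  event#1 t=0ms outcome=S: state=CLOSED
  event#2 t=2ms outcome=F: state=CLOSED
  event#3 t=5ms outcome=S: state=CLOSED
  event#4 t=7ms outcome=S: state=CLOSED
  event#5 t=9ms outcome=F: state=CLOSED
  event#6 t=11ms outcome=F: state=CLOSED
  event#7 t=14ms outcome=S: state=CLOSED
  event#8 t=18ms outcome=F: state=CLOSED
  event#9 t=20ms outcome=F: state=CLOSED
  event#10 t=22ms outcome=S: state=CLOSED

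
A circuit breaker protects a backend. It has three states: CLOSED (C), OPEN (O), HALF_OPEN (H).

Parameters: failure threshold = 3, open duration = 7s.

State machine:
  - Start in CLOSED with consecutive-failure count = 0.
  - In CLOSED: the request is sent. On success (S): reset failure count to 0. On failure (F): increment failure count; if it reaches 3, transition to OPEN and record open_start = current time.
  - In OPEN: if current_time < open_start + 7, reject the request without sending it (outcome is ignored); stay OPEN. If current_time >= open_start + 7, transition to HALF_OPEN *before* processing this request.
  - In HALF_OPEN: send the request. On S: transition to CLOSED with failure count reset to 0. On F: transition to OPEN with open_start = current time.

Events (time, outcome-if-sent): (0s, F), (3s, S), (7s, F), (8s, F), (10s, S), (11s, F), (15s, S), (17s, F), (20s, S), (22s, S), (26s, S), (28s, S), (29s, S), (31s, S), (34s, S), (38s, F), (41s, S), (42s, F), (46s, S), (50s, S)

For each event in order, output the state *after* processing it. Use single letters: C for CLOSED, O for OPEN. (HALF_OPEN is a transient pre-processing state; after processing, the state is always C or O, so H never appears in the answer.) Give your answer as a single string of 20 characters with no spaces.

Answer: CCCCCCCCCCCCCCCCCCCC

Derivation:
State after each event:
  event#1 t=0s outcome=F: state=CLOSED
  event#2 t=3s outcome=S: state=CLOSED
  event#3 t=7s outcome=F: state=CLOSED
  event#4 t=8s outcome=F: state=CLOSED
  event#5 t=10s outcome=S: state=CLOSED
  event#6 t=11s outcome=F: state=CLOSED
  event#7 t=15s outcome=S: state=CLOSED
  event#8 t=17s outcome=F: state=CLOSED
  event#9 t=20s outcome=S: state=CLOSED
  event#10 t=22s outcome=S: state=CLOSED
  event#11 t=26s outcome=S: state=CLOSED
  event#12 t=28s outcome=S: state=CLOSED
  event#13 t=29s outcome=S: state=CLOSED
  event#14 t=31s outcome=S: state=CLOSED
  event#15 t=34s outcome=S: state=CLOSED
  event#16 t=38s outcome=F: state=CLOSED
  event#17 t=41s outcome=S: state=CLOSED
  event#18 t=42s outcome=F: state=CLOSED
  event#19 t=46s outcome=S: state=CLOSED
  event#20 t=50s outcome=S: state=CLOSED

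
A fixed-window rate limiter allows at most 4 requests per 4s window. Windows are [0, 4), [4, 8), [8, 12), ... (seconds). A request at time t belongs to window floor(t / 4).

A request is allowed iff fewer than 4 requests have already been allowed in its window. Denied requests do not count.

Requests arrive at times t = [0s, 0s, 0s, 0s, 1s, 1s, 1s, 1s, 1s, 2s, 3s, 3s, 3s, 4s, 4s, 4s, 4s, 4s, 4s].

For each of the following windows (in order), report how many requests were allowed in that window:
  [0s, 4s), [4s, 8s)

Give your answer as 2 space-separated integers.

Answer: 4 4

Derivation:
Processing requests:
  req#1 t=0s (window 0): ALLOW
  req#2 t=0s (window 0): ALLOW
  req#3 t=0s (window 0): ALLOW
  req#4 t=0s (window 0): ALLOW
  req#5 t=1s (window 0): DENY
  req#6 t=1s (window 0): DENY
  req#7 t=1s (window 0): DENY
  req#8 t=1s (window 0): DENY
  req#9 t=1s (window 0): DENY
  req#10 t=2s (window 0): DENY
  req#11 t=3s (window 0): DENY
  req#12 t=3s (window 0): DENY
  req#13 t=3s (window 0): DENY
  req#14 t=4s (window 1): ALLOW
  req#15 t=4s (window 1): ALLOW
  req#16 t=4s (window 1): ALLOW
  req#17 t=4s (window 1): ALLOW
  req#18 t=4s (window 1): DENY
  req#19 t=4s (window 1): DENY

Allowed counts by window: 4 4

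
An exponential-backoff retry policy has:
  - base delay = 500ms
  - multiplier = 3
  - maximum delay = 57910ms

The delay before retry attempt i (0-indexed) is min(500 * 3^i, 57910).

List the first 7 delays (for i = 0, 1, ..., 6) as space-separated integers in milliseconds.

Computing each delay:
  i=0: min(500*3^0, 57910) = 500
  i=1: min(500*3^1, 57910) = 1500
  i=2: min(500*3^2, 57910) = 4500
  i=3: min(500*3^3, 57910) = 13500
  i=4: min(500*3^4, 57910) = 40500
  i=5: min(500*3^5, 57910) = 57910
  i=6: min(500*3^6, 57910) = 57910

Answer: 500 1500 4500 13500 40500 57910 57910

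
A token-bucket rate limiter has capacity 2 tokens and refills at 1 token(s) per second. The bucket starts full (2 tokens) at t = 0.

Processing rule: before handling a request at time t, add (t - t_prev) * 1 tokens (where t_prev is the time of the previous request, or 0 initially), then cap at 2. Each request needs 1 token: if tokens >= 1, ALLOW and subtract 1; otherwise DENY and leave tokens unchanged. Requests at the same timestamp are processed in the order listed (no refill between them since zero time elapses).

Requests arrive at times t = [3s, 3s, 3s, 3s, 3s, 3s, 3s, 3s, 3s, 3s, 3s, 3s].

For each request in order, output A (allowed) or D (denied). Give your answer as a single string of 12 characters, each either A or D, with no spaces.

Simulating step by step:
  req#1 t=3s: ALLOW
  req#2 t=3s: ALLOW
  req#3 t=3s: DENY
  req#4 t=3s: DENY
  req#5 t=3s: DENY
  req#6 t=3s: DENY
  req#7 t=3s: DENY
  req#8 t=3s: DENY
  req#9 t=3s: DENY
  req#10 t=3s: DENY
  req#11 t=3s: DENY
  req#12 t=3s: DENY

Answer: AADDDDDDDDDD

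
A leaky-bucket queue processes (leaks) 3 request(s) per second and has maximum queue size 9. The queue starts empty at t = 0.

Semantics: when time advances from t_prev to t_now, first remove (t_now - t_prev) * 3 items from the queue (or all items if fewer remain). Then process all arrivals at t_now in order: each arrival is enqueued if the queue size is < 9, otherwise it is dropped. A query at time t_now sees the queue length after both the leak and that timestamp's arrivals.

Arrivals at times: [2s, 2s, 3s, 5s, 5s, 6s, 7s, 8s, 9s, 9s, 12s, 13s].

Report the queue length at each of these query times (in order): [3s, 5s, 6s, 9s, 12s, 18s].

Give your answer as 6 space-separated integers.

Answer: 1 2 1 2 1 0

Derivation:
Queue lengths at query times:
  query t=3s: backlog = 1
  query t=5s: backlog = 2
  query t=6s: backlog = 1
  query t=9s: backlog = 2
  query t=12s: backlog = 1
  query t=18s: backlog = 0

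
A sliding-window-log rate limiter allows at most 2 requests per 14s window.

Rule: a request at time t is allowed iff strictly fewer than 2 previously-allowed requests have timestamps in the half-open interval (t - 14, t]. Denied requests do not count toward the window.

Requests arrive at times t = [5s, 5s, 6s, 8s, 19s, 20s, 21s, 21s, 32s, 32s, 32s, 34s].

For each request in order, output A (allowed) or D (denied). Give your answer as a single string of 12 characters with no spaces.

Tracking allowed requests in the window:
  req#1 t=5s: ALLOW
  req#2 t=5s: ALLOW
  req#3 t=6s: DENY
  req#4 t=8s: DENY
  req#5 t=19s: ALLOW
  req#6 t=20s: ALLOW
  req#7 t=21s: DENY
  req#8 t=21s: DENY
  req#9 t=32s: DENY
  req#10 t=32s: DENY
  req#11 t=32s: DENY
  req#12 t=34s: ALLOW

Answer: AADDAADDDDDA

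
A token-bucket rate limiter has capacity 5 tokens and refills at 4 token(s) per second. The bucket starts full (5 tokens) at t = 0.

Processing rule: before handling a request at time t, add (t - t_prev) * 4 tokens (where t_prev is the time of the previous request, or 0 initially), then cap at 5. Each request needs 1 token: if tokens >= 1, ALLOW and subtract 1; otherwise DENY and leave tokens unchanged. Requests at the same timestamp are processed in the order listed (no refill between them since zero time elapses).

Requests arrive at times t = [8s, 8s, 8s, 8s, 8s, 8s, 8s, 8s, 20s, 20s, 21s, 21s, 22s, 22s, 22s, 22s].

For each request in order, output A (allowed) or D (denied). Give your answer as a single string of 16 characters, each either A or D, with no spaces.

Simulating step by step:
  req#1 t=8s: ALLOW
  req#2 t=8s: ALLOW
  req#3 t=8s: ALLOW
  req#4 t=8s: ALLOW
  req#5 t=8s: ALLOW
  req#6 t=8s: DENY
  req#7 t=8s: DENY
  req#8 t=8s: DENY
  req#9 t=20s: ALLOW
  req#10 t=20s: ALLOW
  req#11 t=21s: ALLOW
  req#12 t=21s: ALLOW
  req#13 t=22s: ALLOW
  req#14 t=22s: ALLOW
  req#15 t=22s: ALLOW
  req#16 t=22s: ALLOW

Answer: AAAAADDDAAAAAAAA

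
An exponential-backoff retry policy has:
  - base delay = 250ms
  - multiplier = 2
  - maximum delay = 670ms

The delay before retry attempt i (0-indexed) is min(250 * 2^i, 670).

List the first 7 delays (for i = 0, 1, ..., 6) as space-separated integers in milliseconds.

Computing each delay:
  i=0: min(250*2^0, 670) = 250
  i=1: min(250*2^1, 670) = 500
  i=2: min(250*2^2, 670) = 670
  i=3: min(250*2^3, 670) = 670
  i=4: min(250*2^4, 670) = 670
  i=5: min(250*2^5, 670) = 670
  i=6: min(250*2^6, 670) = 670

Answer: 250 500 670 670 670 670 670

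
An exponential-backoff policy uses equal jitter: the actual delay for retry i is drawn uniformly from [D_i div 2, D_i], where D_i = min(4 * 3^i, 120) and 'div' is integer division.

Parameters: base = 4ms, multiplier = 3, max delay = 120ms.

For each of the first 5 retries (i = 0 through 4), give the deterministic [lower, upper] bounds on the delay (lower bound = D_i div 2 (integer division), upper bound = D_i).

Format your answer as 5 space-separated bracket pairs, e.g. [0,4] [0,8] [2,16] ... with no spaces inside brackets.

Computing bounds per retry:
  i=0: D_i=min(4*3^0,120)=4, bounds=[2,4]
  i=1: D_i=min(4*3^1,120)=12, bounds=[6,12]
  i=2: D_i=min(4*3^2,120)=36, bounds=[18,36]
  i=3: D_i=min(4*3^3,120)=108, bounds=[54,108]
  i=4: D_i=min(4*3^4,120)=120, bounds=[60,120]

Answer: [2,4] [6,12] [18,36] [54,108] [60,120]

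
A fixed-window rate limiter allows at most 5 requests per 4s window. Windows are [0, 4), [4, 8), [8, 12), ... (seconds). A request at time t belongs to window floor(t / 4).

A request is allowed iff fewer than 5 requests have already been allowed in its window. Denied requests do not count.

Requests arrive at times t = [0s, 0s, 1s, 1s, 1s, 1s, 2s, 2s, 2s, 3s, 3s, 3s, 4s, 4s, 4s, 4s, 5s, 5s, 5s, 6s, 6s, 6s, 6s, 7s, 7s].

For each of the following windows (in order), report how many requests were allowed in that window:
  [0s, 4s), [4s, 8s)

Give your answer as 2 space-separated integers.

Answer: 5 5

Derivation:
Processing requests:
  req#1 t=0s (window 0): ALLOW
  req#2 t=0s (window 0): ALLOW
  req#3 t=1s (window 0): ALLOW
  req#4 t=1s (window 0): ALLOW
  req#5 t=1s (window 0): ALLOW
  req#6 t=1s (window 0): DENY
  req#7 t=2s (window 0): DENY
  req#8 t=2s (window 0): DENY
  req#9 t=2s (window 0): DENY
  req#10 t=3s (window 0): DENY
  req#11 t=3s (window 0): DENY
  req#12 t=3s (window 0): DENY
  req#13 t=4s (window 1): ALLOW
  req#14 t=4s (window 1): ALLOW
  req#15 t=4s (window 1): ALLOW
  req#16 t=4s (window 1): ALLOW
  req#17 t=5s (window 1): ALLOW
  req#18 t=5s (window 1): DENY
  req#19 t=5s (window 1): DENY
  req#20 t=6s (window 1): DENY
  req#21 t=6s (window 1): DENY
  req#22 t=6s (window 1): DENY
  req#23 t=6s (window 1): DENY
  req#24 t=7s (window 1): DENY
  req#25 t=7s (window 1): DENY

Allowed counts by window: 5 5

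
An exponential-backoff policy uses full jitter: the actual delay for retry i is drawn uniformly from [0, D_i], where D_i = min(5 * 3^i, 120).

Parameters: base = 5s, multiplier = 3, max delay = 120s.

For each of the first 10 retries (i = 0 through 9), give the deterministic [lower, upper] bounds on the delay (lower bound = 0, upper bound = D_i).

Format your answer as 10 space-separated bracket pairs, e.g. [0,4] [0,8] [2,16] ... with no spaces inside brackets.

Computing bounds per retry:
  i=0: D_i=min(5*3^0,120)=5, bounds=[0,5]
  i=1: D_i=min(5*3^1,120)=15, bounds=[0,15]
  i=2: D_i=min(5*3^2,120)=45, bounds=[0,45]
  i=3: D_i=min(5*3^3,120)=120, bounds=[0,120]
  i=4: D_i=min(5*3^4,120)=120, bounds=[0,120]
  i=5: D_i=min(5*3^5,120)=120, bounds=[0,120]
  i=6: D_i=min(5*3^6,120)=120, bounds=[0,120]
  i=7: D_i=min(5*3^7,120)=120, bounds=[0,120]
  i=8: D_i=min(5*3^8,120)=120, bounds=[0,120]
  i=9: D_i=min(5*3^9,120)=120, bounds=[0,120]

Answer: [0,5] [0,15] [0,45] [0,120] [0,120] [0,120] [0,120] [0,120] [0,120] [0,120]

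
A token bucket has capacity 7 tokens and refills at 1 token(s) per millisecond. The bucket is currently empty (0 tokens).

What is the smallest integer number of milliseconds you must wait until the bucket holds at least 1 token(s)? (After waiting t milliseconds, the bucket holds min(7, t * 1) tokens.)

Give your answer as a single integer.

Need t * 1 >= 1, so t >= 1/1.
Smallest integer t = ceil(1/1) = 1.

Answer: 1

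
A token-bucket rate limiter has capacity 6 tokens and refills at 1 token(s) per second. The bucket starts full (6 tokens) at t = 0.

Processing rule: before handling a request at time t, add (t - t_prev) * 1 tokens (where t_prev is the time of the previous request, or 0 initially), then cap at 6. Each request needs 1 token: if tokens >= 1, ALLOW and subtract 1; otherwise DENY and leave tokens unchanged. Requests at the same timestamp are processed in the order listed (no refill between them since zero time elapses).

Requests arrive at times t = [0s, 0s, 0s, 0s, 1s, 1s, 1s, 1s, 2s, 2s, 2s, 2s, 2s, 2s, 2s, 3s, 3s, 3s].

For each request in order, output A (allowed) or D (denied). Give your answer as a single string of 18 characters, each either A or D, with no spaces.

Answer: AAAAAAADADDDDDDADD

Derivation:
Simulating step by step:
  req#1 t=0s: ALLOW
  req#2 t=0s: ALLOW
  req#3 t=0s: ALLOW
  req#4 t=0s: ALLOW
  req#5 t=1s: ALLOW
  req#6 t=1s: ALLOW
  req#7 t=1s: ALLOW
  req#8 t=1s: DENY
  req#9 t=2s: ALLOW
  req#10 t=2s: DENY
  req#11 t=2s: DENY
  req#12 t=2s: DENY
  req#13 t=2s: DENY
  req#14 t=2s: DENY
  req#15 t=2s: DENY
  req#16 t=3s: ALLOW
  req#17 t=3s: DENY
  req#18 t=3s: DENY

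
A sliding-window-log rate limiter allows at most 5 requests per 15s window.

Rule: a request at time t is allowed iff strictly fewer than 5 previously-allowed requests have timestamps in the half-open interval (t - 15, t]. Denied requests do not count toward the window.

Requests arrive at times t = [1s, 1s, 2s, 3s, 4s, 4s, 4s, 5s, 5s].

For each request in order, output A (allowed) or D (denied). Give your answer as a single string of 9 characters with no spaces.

Tracking allowed requests in the window:
  req#1 t=1s: ALLOW
  req#2 t=1s: ALLOW
  req#3 t=2s: ALLOW
  req#4 t=3s: ALLOW
  req#5 t=4s: ALLOW
  req#6 t=4s: DENY
  req#7 t=4s: DENY
  req#8 t=5s: DENY
  req#9 t=5s: DENY

Answer: AAAAADDDD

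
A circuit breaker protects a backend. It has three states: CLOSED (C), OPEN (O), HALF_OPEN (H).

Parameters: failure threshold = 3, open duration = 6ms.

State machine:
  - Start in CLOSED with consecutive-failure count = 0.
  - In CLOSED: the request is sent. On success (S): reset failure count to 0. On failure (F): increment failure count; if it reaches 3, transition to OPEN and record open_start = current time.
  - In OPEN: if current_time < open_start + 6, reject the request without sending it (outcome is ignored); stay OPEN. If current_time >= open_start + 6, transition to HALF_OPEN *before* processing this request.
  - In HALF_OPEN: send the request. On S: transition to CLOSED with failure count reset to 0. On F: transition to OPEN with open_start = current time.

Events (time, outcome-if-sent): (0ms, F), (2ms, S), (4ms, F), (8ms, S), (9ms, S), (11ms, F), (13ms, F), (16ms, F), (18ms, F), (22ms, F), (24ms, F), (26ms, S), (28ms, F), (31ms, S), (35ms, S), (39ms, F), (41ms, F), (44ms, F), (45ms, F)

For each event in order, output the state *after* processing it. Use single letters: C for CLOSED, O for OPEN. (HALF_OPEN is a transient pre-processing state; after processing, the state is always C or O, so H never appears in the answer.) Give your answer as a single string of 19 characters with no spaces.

Answer: CCCCCCCOOOOOOOCCCOO

Derivation:
State after each event:
  event#1 t=0ms outcome=F: state=CLOSED
  event#2 t=2ms outcome=S: state=CLOSED
  event#3 t=4ms outcome=F: state=CLOSED
  event#4 t=8ms outcome=S: state=CLOSED
  event#5 t=9ms outcome=S: state=CLOSED
  event#6 t=11ms outcome=F: state=CLOSED
  event#7 t=13ms outcome=F: state=CLOSED
  event#8 t=16ms outcome=F: state=OPEN
  event#9 t=18ms outcome=F: state=OPEN
  event#10 t=22ms outcome=F: state=OPEN
  event#11 t=24ms outcome=F: state=OPEN
  event#12 t=26ms outcome=S: state=OPEN
  event#13 t=28ms outcome=F: state=OPEN
  event#14 t=31ms outcome=S: state=OPEN
  event#15 t=35ms outcome=S: state=CLOSED
  event#16 t=39ms outcome=F: state=CLOSED
  event#17 t=41ms outcome=F: state=CLOSED
  event#18 t=44ms outcome=F: state=OPEN
  event#19 t=45ms outcome=F: state=OPEN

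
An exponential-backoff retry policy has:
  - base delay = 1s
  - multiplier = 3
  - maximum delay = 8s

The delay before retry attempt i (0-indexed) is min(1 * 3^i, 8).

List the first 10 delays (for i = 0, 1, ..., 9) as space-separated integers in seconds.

Answer: 1 3 8 8 8 8 8 8 8 8

Derivation:
Computing each delay:
  i=0: min(1*3^0, 8) = 1
  i=1: min(1*3^1, 8) = 3
  i=2: min(1*3^2, 8) = 8
  i=3: min(1*3^3, 8) = 8
  i=4: min(1*3^4, 8) = 8
  i=5: min(1*3^5, 8) = 8
  i=6: min(1*3^6, 8) = 8
  i=7: min(1*3^7, 8) = 8
  i=8: min(1*3^8, 8) = 8
  i=9: min(1*3^9, 8) = 8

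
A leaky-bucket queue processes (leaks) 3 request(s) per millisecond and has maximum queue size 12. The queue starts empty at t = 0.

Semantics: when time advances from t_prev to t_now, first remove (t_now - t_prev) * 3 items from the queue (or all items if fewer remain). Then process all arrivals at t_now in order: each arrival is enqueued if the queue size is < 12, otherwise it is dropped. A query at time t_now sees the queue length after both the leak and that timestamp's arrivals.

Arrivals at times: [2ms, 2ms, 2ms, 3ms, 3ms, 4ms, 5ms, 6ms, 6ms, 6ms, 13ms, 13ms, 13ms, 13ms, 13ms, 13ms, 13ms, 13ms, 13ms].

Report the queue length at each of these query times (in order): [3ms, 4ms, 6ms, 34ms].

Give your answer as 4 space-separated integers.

Queue lengths at query times:
  query t=3ms: backlog = 2
  query t=4ms: backlog = 1
  query t=6ms: backlog = 3
  query t=34ms: backlog = 0

Answer: 2 1 3 0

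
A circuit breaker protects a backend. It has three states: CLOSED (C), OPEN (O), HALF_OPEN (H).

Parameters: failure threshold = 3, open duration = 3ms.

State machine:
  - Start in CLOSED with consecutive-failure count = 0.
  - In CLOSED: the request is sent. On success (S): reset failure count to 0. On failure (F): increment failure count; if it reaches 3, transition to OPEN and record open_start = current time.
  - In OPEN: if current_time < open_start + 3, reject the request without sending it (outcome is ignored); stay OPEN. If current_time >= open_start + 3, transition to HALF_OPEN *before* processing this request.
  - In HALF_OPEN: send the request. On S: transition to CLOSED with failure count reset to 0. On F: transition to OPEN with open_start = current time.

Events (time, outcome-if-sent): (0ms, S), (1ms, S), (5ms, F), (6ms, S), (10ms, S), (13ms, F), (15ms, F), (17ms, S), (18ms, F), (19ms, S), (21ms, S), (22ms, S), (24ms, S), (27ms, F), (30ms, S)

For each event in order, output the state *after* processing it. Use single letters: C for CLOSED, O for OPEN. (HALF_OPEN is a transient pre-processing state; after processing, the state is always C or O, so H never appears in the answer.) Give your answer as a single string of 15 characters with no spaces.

Answer: CCCCCCCCCCCCCCC

Derivation:
State after each event:
  event#1 t=0ms outcome=S: state=CLOSED
  event#2 t=1ms outcome=S: state=CLOSED
  event#3 t=5ms outcome=F: state=CLOSED
  event#4 t=6ms outcome=S: state=CLOSED
  event#5 t=10ms outcome=S: state=CLOSED
  event#6 t=13ms outcome=F: state=CLOSED
  event#7 t=15ms outcome=F: state=CLOSED
  event#8 t=17ms outcome=S: state=CLOSED
  event#9 t=18ms outcome=F: state=CLOSED
  event#10 t=19ms outcome=S: state=CLOSED
  event#11 t=21ms outcome=S: state=CLOSED
  event#12 t=22ms outcome=S: state=CLOSED
  event#13 t=24ms outcome=S: state=CLOSED
  event#14 t=27ms outcome=F: state=CLOSED
  event#15 t=30ms outcome=S: state=CLOSED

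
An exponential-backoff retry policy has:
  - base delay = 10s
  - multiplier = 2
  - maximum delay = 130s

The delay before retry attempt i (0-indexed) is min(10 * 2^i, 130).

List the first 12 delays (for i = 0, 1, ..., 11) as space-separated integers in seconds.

Answer: 10 20 40 80 130 130 130 130 130 130 130 130

Derivation:
Computing each delay:
  i=0: min(10*2^0, 130) = 10
  i=1: min(10*2^1, 130) = 20
  i=2: min(10*2^2, 130) = 40
  i=3: min(10*2^3, 130) = 80
  i=4: min(10*2^4, 130) = 130
  i=5: min(10*2^5, 130) = 130
  i=6: min(10*2^6, 130) = 130
  i=7: min(10*2^7, 130) = 130
  i=8: min(10*2^8, 130) = 130
  i=9: min(10*2^9, 130) = 130
  i=10: min(10*2^10, 130) = 130
  i=11: min(10*2^11, 130) = 130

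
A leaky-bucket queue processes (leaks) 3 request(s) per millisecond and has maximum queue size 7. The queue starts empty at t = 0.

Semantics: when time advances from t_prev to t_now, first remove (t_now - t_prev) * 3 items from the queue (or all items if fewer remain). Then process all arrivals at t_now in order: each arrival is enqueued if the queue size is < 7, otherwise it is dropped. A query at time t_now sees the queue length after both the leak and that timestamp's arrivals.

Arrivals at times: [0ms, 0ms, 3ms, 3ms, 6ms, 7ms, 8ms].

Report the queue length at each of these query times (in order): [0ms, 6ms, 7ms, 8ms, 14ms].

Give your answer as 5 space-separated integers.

Queue lengths at query times:
  query t=0ms: backlog = 2
  query t=6ms: backlog = 1
  query t=7ms: backlog = 1
  query t=8ms: backlog = 1
  query t=14ms: backlog = 0

Answer: 2 1 1 1 0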